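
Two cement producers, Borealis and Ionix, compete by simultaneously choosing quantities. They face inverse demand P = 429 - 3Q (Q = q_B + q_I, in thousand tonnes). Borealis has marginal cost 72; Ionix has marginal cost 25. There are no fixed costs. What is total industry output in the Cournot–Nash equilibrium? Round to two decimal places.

84.56

Borealis's profit: π_B = (429 - 3Q)q_B - (72q_B). Setting ∂π_B/∂q_B = 0: 357 - 6q_B - 3(q_I) = 0.
Ionix's profit: π_I = (429 - 3Q)q_I - (25q_I). Setting ∂π_I/∂q_I = 0: 404 - 6q_I - 3(q_B) = 0.
Best responses: q_B = (357 - 3q_I)/6, q_I = (404 - 3q_B)/6.
Substituting one into the other gives q_B = 310/9 and q_I = 451/9.
Total output Q = 310/9 + 451/9 = 761/9.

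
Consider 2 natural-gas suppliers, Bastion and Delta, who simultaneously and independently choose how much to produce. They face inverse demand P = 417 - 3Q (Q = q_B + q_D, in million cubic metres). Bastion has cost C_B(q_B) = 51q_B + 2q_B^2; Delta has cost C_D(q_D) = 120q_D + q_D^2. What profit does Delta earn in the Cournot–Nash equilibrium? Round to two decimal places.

Bastion's profit: π_B = (417 - 3Q)q_B - (51q_B + 2q_B²). Setting ∂π_B/∂q_B = 0: 366 - 10q_B - 3(q_D) = 0.
Delta's profit: π_D = (417 - 3Q)q_D - (120q_D + q_D²). Setting ∂π_D/∂q_D = 0: 297 - 8q_D - 3(q_B) = 0.
Rearranging gives the reaction functions q_B = (366 - 3q_D)/10 and q_D = (297 - 3q_B)/8.
Solving the pair: q_B = 28.6901, q_D = 1872/71.
Price P = 417 - 3·55.0563 = 251.8310.
Delta's profit: 251.8310·(1872/71) - 120·(1872/71) - (1872/71)² = 2780.7054.

2780.71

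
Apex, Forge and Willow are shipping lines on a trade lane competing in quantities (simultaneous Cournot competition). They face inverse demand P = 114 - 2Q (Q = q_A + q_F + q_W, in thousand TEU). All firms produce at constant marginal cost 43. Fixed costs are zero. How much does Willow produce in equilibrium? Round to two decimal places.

8.88

A representative firm's profit is π_i = q_i(114 - 2Q) - 43q_i.
Setting ∂π_i/∂q_i = 0 with rivals' quantities fixed: 71 - 4q_i - 2·Σ_{j≠i} q_j = 0.
With identical firms every q_j equals q_i, so Σ_{j≠i} q_j = 2q_i and 71 = 8q_i, giving q_i = 71/8.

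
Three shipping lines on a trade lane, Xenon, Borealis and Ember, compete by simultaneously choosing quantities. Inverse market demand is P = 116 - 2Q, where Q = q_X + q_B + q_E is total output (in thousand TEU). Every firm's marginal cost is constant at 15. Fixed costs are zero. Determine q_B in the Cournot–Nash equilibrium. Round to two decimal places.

12.63

Each firm earns π_i = (116 - 2Q)q_i - 15q_i.
First-order condition (treating rivals' output as given): 101 - 4q_i - 2·Σ_{j≠i} q_j = 0.
With identical firms every q_j equals q_i, so Σ_{j≠i} q_j = 2q_i and 101 = 8q_i, giving q_i = 101/8.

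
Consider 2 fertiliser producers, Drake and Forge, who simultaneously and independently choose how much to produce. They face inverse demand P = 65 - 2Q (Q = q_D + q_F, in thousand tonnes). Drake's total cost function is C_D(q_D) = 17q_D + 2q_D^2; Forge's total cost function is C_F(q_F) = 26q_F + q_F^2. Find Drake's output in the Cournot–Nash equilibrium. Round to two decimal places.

4.77

Drake's profit: π_D = (65 - 2Q)q_D - (17q_D + 2q_D²). Setting ∂π_D/∂q_D = 0: 48 - 8q_D - 2(q_F) = 0.
Forge's first-order condition: 39 - 6q_F - 2(q_D) = 0.
Rearranging gives the reaction functions q_D = (48 - 2q_F)/8 and q_F = (39 - 2q_D)/6.
Substituting one into the other gives q_D = 105/22 and q_F = 54/11.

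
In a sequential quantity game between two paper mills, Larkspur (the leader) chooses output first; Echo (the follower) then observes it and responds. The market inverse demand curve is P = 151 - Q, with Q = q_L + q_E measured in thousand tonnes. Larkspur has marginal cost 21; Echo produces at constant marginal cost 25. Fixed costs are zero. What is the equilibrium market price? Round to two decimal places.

The follower Echo best-responds to any q_L: π_E = (151 - Q)q_E - 25q_E.
Follower FOC: 126 - q_L - 2q_E = 0, so q_E(q_L) = (126 - q_L)/2.
The leader anticipates this reaction. Substituting into P = 151 - Q gives P = 88 - (1/2)q_L, so π_L = (88 - (1/2)q_L)q_L - 21q_L.
Maximising: ∂π_L/∂q_L = 67 - q_L = 0, giving q_L = 67.
Then q_E = (126 - 67)/2 = 59/2.
Total output Q = 193/2, so price P = 151 - 193/2 = 109/2.

54.50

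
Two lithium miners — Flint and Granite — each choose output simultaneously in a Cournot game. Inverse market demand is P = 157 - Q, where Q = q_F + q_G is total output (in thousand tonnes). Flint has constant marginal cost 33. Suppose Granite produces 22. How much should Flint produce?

With the rival's output fixed at 22, Flint's profit is π_F = (157 - 22 - q_F)q_F - (33q_F) = (135 - q_F)q_F - (33q_F).
∂π_F/∂q_F = 102 - 2q_F = 0, so q_F = 51.

51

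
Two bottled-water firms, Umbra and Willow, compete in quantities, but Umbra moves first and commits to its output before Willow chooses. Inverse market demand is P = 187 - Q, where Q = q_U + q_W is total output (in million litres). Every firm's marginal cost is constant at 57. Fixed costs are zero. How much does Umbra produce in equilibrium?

Solve by backward induction. Given q_U, the follower Willow maximises π_W = (187 - q_U - q_W)q_W - 57q_W.
∂π_W/∂q_W = 130 - q_U - 2q_W = 0 gives the reaction function q_W = (130 - q_U)/2.
The leader anticipates this reaction. Substituting into P = 187 - Q gives P = 122 - (1/2)q_U, so π_U = (122 - (1/2)q_U)q_U - 57q_U.
Maximising: ∂π_U/∂q_U = 65 - q_U = 0, giving q_U = 65.
Then q_W = (130 - 65)/2 = 65/2.

65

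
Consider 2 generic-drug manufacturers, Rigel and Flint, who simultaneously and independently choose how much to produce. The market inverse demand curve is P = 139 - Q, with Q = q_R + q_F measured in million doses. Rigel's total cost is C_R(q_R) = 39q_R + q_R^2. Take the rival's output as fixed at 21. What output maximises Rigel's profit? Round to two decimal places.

19.75

With the rival's output fixed at 21, Rigel's profit is π_R = (139 - 21 - q_R)q_R - (39q_R + q_R²) = (118 - q_R)q_R - (39q_R + q_R²).
∂π_R/∂q_R = 79 - 4q_R = 0, so q_R = 79/4.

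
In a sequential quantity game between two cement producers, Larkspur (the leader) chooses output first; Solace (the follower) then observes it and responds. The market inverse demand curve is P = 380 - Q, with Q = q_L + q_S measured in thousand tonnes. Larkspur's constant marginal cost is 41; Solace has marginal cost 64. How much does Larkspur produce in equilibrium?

Solve by backward induction. Given q_L, the follower Solace maximises π_S = (380 - q_L - q_S)q_S - 64q_S.
Follower FOC: 316 - q_L - 2q_S = 0, so q_S(q_L) = (316 - q_L)/2.
Larkspur substitutes q_S(q_L) into its own profit: π_L = q_L(380 - q_L - (316 - q_L)/2) - 41q_L = (222 - (1/2)q_L)q_L - 41q_L.
Leader FOC: 181 - q_L = 0, so q_L = 181.
Then q_S = (316 - 181)/2 = 135/2.

181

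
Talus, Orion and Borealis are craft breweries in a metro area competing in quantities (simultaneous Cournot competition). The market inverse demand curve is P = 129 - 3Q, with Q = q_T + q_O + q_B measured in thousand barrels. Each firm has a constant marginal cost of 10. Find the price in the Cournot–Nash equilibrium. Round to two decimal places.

39.75

Each firm earns π_i = (129 - 3Q)q_i - 10q_i.
First-order condition (treating rivals' output as given): 119 - 6q_i - 3·Σ_{j≠i} q_j = 0.
By symmetry each firm produces the same amount; substituting Σ_{j≠i} q_j = 2q_i yields q_i = 119/12.
Total output Q = 119/4, so price P = 129 - 3·(119/4) = 159/4.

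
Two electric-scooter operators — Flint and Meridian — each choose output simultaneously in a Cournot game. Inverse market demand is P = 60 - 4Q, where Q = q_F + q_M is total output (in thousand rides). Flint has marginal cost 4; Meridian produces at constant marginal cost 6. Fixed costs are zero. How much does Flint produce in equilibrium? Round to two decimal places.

4.83

Flint's profit: π_F = (60 - 4Q)q_F - (4q_F). Setting ∂π_F/∂q_F = 0: 56 - 8q_F - 4(q_M) = 0.
Meridian's first-order condition: 54 - 8q_M - 4(q_F) = 0.
Rearranging gives the reaction functions q_F = (56 - 4q_M)/8 and q_M = (54 - 4q_F)/8.
Solving the pair: q_F = 29/6, q_M = 13/3.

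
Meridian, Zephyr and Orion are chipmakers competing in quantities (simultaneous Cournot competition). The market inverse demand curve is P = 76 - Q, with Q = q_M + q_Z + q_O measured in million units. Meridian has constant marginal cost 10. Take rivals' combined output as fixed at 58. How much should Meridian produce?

With rivals' combined output fixed at 58, Meridian's profit is π_M = (76 - 58 - q_M)q_M - (10q_M) = (18 - q_M)q_M - (10q_M).
∂π_M/∂q_M = 8 - 2q_M = 0, so q_M = 4.

4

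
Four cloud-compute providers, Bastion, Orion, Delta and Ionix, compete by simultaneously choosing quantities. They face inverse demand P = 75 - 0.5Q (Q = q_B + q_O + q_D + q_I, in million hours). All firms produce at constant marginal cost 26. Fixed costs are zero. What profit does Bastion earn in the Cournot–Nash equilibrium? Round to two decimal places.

Each firm earns π_i = (75 - 0.5Q)q_i - 26q_i.
Setting ∂π_i/∂q_i = 0 with rivals' quantities fixed: 49 - q_i - (1/2)·Σ_{j≠i} q_j = 0.
With identical firms every q_j equals q_i, so Σ_{j≠i} q_j = 3q_i and 49 = (5/2)q_i, giving q_i = 98/5.
Price P = 75 - (1/2)·(392/5) = 179/5.
Bastion's profit: (179/5 - 26)·(98/5) = 192.0800.

192.08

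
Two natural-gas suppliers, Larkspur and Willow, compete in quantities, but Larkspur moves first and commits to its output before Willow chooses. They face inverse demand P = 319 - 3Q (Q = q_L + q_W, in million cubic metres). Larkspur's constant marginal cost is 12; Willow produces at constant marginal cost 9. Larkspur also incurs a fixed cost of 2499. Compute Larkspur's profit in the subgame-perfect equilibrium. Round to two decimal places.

Solve by backward induction. Given q_L, the follower Willow maximises π_W = (319 - 3q_L - 3q_W)q_W - 9q_W.
Setting the follower's marginal profit to zero, 310 - 3q_L - 6q_W = 0, i.e. q_W = (310 - 3q_L)/6.
The leader anticipates this reaction. Substituting into P = 319 - 3Q gives P = 164 - (3/2)q_L, so π_L = (164 - (3/2)q_L)q_L - 12q_L.
The leader's first-order condition 152 - 3q_L = 0 yields q_L = 152/3.
Then q_W = (310 - 3·(152/3))/6 = 79/3.
Price P = 319 - 3·77 = 88.
Larkspur's profit: (88 - 12)·(152/3) - 2499 = 1351.6667.

1351.67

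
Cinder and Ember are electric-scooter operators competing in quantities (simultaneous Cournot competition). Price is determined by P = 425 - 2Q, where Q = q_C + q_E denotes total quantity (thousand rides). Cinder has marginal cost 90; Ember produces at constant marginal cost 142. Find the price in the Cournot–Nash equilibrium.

Cinder's profit: π_C = (425 - 2Q)q_C - (90q_C). Setting ∂π_C/∂q_C = 0: 335 - 4q_C - 2(q_E) = 0.
Ember's profit: π_E = (425 - 2Q)q_E - (142q_E). Setting ∂π_E/∂q_E = 0: 283 - 4q_E - 2(q_C) = 0.
Rearranging gives the reaction functions q_C = (335 - 2q_E)/4 and q_E = (283 - 2q_C)/4.
Substituting one into the other gives q_C = 129/2 and q_E = 77/2.
Total output Q = 103, so price P = 425 - 2·103 = 219.

219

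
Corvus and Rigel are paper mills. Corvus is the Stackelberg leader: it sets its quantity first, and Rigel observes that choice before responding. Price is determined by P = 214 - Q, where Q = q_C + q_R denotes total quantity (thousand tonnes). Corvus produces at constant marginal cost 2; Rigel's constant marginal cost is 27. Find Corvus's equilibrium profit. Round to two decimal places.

The follower Rigel best-responds to any q_C: π_R = (214 - Q)q_R - 27q_R.
Setting the follower's marginal profit to zero, 187 - q_C - 2q_R = 0, i.e. q_R = (187 - q_C)/2.
The leader anticipates this reaction. Substituting into P = 214 - Q gives P = 241/2 - (1/2)q_C, so π_C = (241/2 - (1/2)q_C)q_C - 2q_C.
Leader FOC: 237/2 - q_C = 0, so q_C = 237/2.
Then q_R = (187 - 237/2)/2 = 137/4.
Price P = 214 - 611/4 = 245/4.
Corvus's profit: (245/4 - 2)·(237/2) = 7021.1250.

7021.13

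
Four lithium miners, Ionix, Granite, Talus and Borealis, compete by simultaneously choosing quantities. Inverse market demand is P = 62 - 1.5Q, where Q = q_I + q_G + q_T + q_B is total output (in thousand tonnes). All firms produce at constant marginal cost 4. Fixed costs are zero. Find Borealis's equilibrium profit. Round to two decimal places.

A representative firm's profit is π_i = q_i(62 - 1.5Q) - 4q_i.
First-order condition (treating rivals' output as given): 58 - 3q_i - (3/2)·Σ_{j≠i} q_j = 0.
By symmetry each firm produces the same amount; substituting Σ_{j≠i} q_j = 3q_i yields q_i = 58/(15/2) = 116/15.
Price P = 62 - (3/2)·(464/15) = 78/5.
Borealis's profit: (78/5 - 4)·(116/15) = 89.7067.

89.71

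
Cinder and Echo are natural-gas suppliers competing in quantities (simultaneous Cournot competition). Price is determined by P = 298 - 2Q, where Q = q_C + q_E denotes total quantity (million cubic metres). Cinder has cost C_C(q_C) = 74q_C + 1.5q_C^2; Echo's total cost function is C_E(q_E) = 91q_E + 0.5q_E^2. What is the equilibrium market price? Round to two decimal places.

187.87

Cinder's profit: π_C = (298 - 2Q)q_C - (74q_C + (3/2)q_C²). Setting ∂π_C/∂q_C = 0: 224 - 7q_C - 2(q_E) = 0.
Echo's first-order condition: 207 - 5q_E - 2(q_C) = 0.
Rearranging gives the reaction functions q_C = (224 - 2q_E)/7 and q_E = (207 - 2q_C)/5.
Substituting one into the other gives q_C = 706/31 and q_E = 1001/31.
Total output Q = 1707/31, so price P = 298 - 2·(1707/31) = 187.8710.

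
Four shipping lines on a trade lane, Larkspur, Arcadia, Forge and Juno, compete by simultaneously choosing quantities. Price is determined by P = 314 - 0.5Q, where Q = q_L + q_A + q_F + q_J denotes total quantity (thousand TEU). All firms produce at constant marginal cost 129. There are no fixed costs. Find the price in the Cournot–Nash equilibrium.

166

Each firm earns π_i = (314 - 0.5Q)q_i - 129q_i.
Setting ∂π_i/∂q_i = 0 with rivals' quantities fixed: 185 - q_i - (1/2)·Σ_{j≠i} q_j = 0.
By symmetry each firm produces the same amount; substituting Σ_{j≠i} q_j = 3q_i yields q_i = 185/(5/2) = 74.
Total output Q = 296, so price P = 314 - (1/2)·296 = 166.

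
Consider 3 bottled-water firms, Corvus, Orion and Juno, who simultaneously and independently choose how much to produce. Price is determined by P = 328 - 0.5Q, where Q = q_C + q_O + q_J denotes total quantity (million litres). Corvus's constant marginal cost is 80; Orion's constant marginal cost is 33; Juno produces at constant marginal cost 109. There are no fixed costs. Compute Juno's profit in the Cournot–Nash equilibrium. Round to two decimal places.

Corvus's profit: π_C = (328 - 0.5Q)q_C - (80q_C). Setting ∂π_C/∂q_C = 0: 248 - q_C - (1/2)(q_O + q_J) = 0.
Orion's profit: π_O = (328 - 0.5Q)q_O - (33q_O). Setting ∂π_O/∂q_O = 0: 295 - q_O - (1/2)(q_C + q_J) = 0.
Juno's first-order condition: 219 - q_J - (1/2)(q_C + q_O) = 0.
Adding the 3 conditions: 762 − Q − Q = 0, i.e. Q = 381.
Back-substituting: q_C = (248 − 381/2)/(1/2) = 115, q_O = (295 − 381/2)/(1/2) = 209, q_J = (219 − 381/2)/(1/2) = 57.
Price P = 328 - (1/2)·381 = 275/2.
Juno's profit: (275/2 - 109)·57 = 1624.5000.

1624.50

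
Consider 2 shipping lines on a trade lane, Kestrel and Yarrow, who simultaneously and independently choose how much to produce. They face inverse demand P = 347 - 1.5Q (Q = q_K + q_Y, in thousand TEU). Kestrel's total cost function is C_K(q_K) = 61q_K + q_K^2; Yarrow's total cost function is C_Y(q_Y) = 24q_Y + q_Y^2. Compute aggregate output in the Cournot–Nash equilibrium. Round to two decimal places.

Kestrel's profit: π_K = (347 - 1.5Q)q_K - (61q_K + q_K²). Setting ∂π_K/∂q_K = 0: 286 - 5q_K - (3/2)(q_Y) = 0.
Yarrow's profit: π_Y = (347 - 1.5Q)q_Y - (24q_Y + q_Y²). Setting ∂π_Y/∂q_Y = 0: 323 - 5q_Y - (3/2)(q_K) = 0.
Rearranging gives the reaction functions q_K = (286 - (3/2)q_Y)/5 and q_Y = (323 - (3/2)q_K)/5.
Substituting one into the other gives q_K = 41.5604 and q_Y = 52.1319.
Total output Q = 41.5604 + 52.1319 = 1218/13.

93.69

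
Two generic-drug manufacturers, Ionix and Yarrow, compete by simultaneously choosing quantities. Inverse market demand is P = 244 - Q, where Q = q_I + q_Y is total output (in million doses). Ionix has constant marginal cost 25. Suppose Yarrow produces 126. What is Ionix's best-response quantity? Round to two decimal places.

46.50

With the rival's output fixed at 126, Ionix's profit is π_I = (244 - 126 - q_I)q_I - (25q_I) = (118 - q_I)q_I - (25q_I).
∂π_I/∂q_I = 93 - 2q_I = 0, so q_I = 93/2.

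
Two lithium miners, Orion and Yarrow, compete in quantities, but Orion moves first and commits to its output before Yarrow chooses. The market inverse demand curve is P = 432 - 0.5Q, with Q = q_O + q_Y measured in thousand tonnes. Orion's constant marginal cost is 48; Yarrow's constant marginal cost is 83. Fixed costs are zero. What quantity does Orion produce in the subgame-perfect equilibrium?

Solve by backward induction. Given q_O, the follower Yarrow maximises π_Y = (432 - (1/2)q_O - (1/2)q_Y)q_Y - 83q_Y.
Setting the follower's marginal profit to zero, 349 - (1/2)q_O - q_Y = 0, i.e. q_Y = (349 - (1/2)q_O).
The leader anticipates this reaction. Substituting into P = 432 - 0.5Q gives P = 515/2 - (1/4)q_O, so π_O = (515/2 - (1/4)q_O)q_O - 48q_O.
The leader's first-order condition 419/2 - (1/2)q_O = 0 yields q_O = 419.
Then q_Y = (349 - (1/2)·419) = 279/2.

419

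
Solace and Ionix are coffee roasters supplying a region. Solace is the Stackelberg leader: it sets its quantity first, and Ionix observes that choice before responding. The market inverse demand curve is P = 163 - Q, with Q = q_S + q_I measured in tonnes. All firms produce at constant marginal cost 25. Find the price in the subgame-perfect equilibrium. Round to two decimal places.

59.50

Solve by backward induction. Given q_S, the follower Ionix maximises π_I = (163 - q_S - q_I)q_I - 25q_I.
Setting the follower's marginal profit to zero, 138 - q_S - 2q_I = 0, i.e. q_I = (138 - q_S)/2.
Solace substitutes q_I(q_S) into its own profit: π_S = q_S(163 - q_S - (138 - q_S)/2) - 25q_S = (94 - (1/2)q_S)q_S - 25q_S.
Maximising: ∂π_S/∂q_S = 69 - q_S = 0, giving q_S = 69.
Then q_I = (138 - 69)/2 = 69/2.
Total output Q = 207/2, so price P = 163 - 207/2 = 119/2.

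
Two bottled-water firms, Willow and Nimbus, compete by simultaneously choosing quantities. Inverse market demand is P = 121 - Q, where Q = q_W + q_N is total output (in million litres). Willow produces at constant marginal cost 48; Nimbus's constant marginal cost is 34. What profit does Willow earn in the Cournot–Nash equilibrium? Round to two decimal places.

Willow's profit: π_W = (121 - Q)q_W - (48q_W). Setting ∂π_W/∂q_W = 0: 73 - 2q_W - (q_N) = 0.
Nimbus's profit: π_N = (121 - Q)q_N - (34q_N). Setting ∂π_N/∂q_N = 0: 87 - 2q_N - (q_W) = 0.
Best responses: q_W = (73 - q_N)/2, q_N = (87 - q_W)/2.
Solving the pair: q_W = 59/3, q_N = 101/3.
Price P = 121 - 160/3 = 203/3.
Willow's profit: (203/3 - 48)·(59/3) = 386.7778.

386.78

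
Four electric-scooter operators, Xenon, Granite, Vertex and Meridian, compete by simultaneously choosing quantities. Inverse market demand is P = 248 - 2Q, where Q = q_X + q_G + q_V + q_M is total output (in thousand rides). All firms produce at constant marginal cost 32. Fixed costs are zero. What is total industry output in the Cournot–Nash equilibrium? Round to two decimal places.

86.40

A representative firm's profit is π_i = q_i(248 - 2Q) - 32q_i.
First-order condition (treating rivals' output as given): 216 - 4q_i - 2·Σ_{j≠i} q_j = 0.
With identical firms every q_j equals q_i, so Σ_{j≠i} q_j = 3q_i and 216 = 10q_i, giving q_i = 108/5.
Total output Q = 108/5 + 108/5 + 108/5 + 108/5 = 432/5.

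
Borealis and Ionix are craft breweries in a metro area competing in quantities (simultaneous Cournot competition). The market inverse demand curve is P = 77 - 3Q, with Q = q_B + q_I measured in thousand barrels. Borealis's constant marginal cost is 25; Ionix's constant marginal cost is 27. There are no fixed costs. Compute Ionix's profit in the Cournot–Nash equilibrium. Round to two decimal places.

85.33

Borealis's profit: π_B = (77 - 3Q)q_B - (25q_B). Setting ∂π_B/∂q_B = 0: 52 - 6q_B - 3(q_I) = 0.
Ionix's profit: π_I = (77 - 3Q)q_I - (27q_I). Setting ∂π_I/∂q_I = 0: 50 - 6q_I - 3(q_B) = 0.
Rearranging gives the reaction functions q_B = (52 - 3q_I)/6 and q_I = (50 - 3q_B)/6.
Substituting one into the other gives q_B = 6 and q_I = 16/3.
Price P = 77 - 3·(34/3) = 43.
Ionix's profit: (43 - 27)·(16/3) = 256/3.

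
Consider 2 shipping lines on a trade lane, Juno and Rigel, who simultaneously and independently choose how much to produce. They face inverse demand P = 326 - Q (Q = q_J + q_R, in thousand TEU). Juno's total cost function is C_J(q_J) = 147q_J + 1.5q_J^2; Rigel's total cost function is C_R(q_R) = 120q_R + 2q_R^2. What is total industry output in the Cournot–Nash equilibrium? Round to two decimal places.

Juno's profit: π_J = (326 - Q)q_J - (147q_J + (3/2)q_J²). Setting ∂π_J/∂q_J = 0: 179 - 5q_J - (q_R) = 0.
Rigel's first-order condition: 206 - 6q_R - (q_J) = 0.
So q_J = (179 - q_R)/5 and q_R = (206 - q_J)/6.
Solving the pair: q_J = 868/29, q_R = 851/29.
Total output Q = 868/29 + 851/29 = 1719/29.

59.28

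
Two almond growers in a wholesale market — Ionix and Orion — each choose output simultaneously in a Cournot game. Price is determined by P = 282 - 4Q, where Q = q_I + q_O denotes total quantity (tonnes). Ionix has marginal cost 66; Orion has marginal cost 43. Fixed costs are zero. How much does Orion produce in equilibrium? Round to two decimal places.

Ionix's profit: π_I = (282 - 4Q)q_I - (66q_I). Setting ∂π_I/∂q_I = 0: 216 - 8q_I - 4(q_O) = 0.
Orion's first-order condition: 239 - 8q_O - 4(q_I) = 0.
Best responses: q_I = (216 - 4q_O)/8, q_O = (239 - 4q_I)/8.
Solving the pair: q_I = 193/12, q_O = 131/6.

21.83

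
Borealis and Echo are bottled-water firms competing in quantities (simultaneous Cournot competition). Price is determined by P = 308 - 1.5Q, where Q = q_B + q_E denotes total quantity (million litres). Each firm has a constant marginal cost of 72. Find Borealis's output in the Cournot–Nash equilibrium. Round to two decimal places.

Each firm earns π_i = (308 - 1.5Q)q_i - 72q_i.
First-order condition (treating rivals' output as given): 236 - 3q_i - (3/2)q_j = 0.
By symmetry each firm produces the same amount; substituting q_j = q_i yields q_i = 236/(9/2) = 472/9.

52.44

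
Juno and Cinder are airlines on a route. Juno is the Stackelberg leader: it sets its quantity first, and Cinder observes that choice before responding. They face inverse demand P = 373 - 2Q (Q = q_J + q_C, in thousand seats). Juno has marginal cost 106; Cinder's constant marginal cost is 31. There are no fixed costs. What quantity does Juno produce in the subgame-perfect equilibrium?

The follower Cinder best-responds to any q_J: π_C = (373 - 2Q)q_C - 31q_C.
Setting the follower's marginal profit to zero, 342 - 2q_J - 4q_C = 0, i.e. q_C = (342 - 2q_J)/4.
Juno substitutes q_C(q_J) into its own profit: π_J = q_J(373 - 2q_J - (342 - 2q_J)/2) - 106q_J = (202 - q_J)q_J - 106q_J.
The leader's first-order condition 96 - 2q_J = 0 yields q_J = 48.
Then q_C = (342 - 2·48)/4 = 123/2.

48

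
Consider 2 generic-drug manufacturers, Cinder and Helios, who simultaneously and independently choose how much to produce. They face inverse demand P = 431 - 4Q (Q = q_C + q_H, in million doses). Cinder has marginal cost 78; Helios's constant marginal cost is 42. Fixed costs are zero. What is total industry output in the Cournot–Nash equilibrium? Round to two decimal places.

61.83

Cinder's profit: π_C = (431 - 4Q)q_C - (78q_C). Setting ∂π_C/∂q_C = 0: 353 - 8q_C - 4(q_H) = 0.
Helios's profit: π_H = (431 - 4Q)q_H - (42q_H). Setting ∂π_H/∂q_H = 0: 389 - 8q_H - 4(q_C) = 0.
Best responses: q_C = (353 - 4q_H)/8, q_H = (389 - 4q_C)/8.
Solving the pair: q_C = 317/12, q_H = 425/12.
Total output Q = 317/12 + 425/12 = 371/6.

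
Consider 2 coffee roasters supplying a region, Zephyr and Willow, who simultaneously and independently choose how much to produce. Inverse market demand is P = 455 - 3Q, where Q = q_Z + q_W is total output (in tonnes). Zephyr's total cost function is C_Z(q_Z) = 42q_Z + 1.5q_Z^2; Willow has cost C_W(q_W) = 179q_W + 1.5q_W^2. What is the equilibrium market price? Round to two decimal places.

282.75

Zephyr's profit: π_Z = (455 - 3Q)q_Z - (42q_Z + (3/2)q_Z²). Setting ∂π_Z/∂q_Z = 0: 413 - 9q_Z - 3(q_W) = 0.
Willow's first-order condition: 276 - 9q_W - 3(q_Z) = 0.
Rearranging gives the reaction functions q_Z = (413 - 3q_W)/9 and q_W = (276 - 3q_Z)/9.
Solving the pair: q_Z = 321/8, q_W = 415/24.
Total output Q = 689/12, so price P = 455 - 3·(689/12) = 1131/4.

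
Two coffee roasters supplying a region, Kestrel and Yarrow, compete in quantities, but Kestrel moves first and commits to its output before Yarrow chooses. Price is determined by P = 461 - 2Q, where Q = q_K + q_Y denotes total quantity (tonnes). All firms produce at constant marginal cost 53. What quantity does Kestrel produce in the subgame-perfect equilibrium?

102

Solve by backward induction. Given q_K, the follower Yarrow maximises π_Y = (461 - 2q_K - 2q_Y)q_Y - 53q_Y.
Follower FOC: 408 - 2q_K - 4q_Y = 0, so q_Y(q_K) = (408 - 2q_K)/4.
Kestrel substitutes q_Y(q_K) into its own profit: π_K = q_K(461 - 2q_K - (408 - 2q_K)/2) - 53q_K = (257 - q_K)q_K - 53q_K.
Maximising: ∂π_K/∂q_K = 204 - 2q_K = 0, giving q_K = 102.
Then q_Y = (408 - 2·102)/4 = 51.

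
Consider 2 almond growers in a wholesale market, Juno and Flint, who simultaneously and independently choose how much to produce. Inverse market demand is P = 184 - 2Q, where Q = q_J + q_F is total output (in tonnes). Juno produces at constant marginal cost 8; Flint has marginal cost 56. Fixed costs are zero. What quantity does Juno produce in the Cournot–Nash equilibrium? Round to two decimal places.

37.33

Juno's profit: π_J = (184 - 2Q)q_J - (8q_J). Setting ∂π_J/∂q_J = 0: 176 - 4q_J - 2(q_F) = 0.
Flint's profit: π_F = (184 - 2Q)q_F - (56q_F). Setting ∂π_F/∂q_F = 0: 128 - 4q_F - 2(q_J) = 0.
Rearranging gives the reaction functions q_J = (176 - 2q_F)/4 and q_F = (128 - 2q_J)/4.
Substituting one into the other gives q_J = 112/3 and q_F = 40/3.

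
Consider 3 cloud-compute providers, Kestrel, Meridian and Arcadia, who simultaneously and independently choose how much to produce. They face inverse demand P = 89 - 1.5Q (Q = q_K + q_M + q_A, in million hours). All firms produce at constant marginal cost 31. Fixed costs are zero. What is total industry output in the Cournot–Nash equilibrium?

29

A representative firm's profit is π_i = q_i(89 - 1.5Q) - 31q_i.
First-order condition (treating rivals' output as given): 58 - 3q_i - (3/2)·Σ_{j≠i} q_j = 0.
With identical firms every q_j equals q_i, so Σ_{j≠i} q_j = 2q_i and 58 = 6q_i, giving q_i = 29/3.
Total output Q = 29/3 + 29/3 + 29/3 = 29.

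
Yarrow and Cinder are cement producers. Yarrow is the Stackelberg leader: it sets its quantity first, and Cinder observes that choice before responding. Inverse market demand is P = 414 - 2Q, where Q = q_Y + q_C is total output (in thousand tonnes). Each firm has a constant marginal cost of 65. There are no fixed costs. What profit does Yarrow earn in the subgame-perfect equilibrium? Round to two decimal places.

Solve by backward induction. Given q_Y, the follower Cinder maximises π_C = (414 - 2q_Y - 2q_C)q_C - 65q_C.
Setting the follower's marginal profit to zero, 349 - 2q_Y - 4q_C = 0, i.e. q_C = (349 - 2q_Y)/4.
Yarrow substitutes q_C(q_Y) into its own profit: π_Y = q_Y(414 - 2q_Y - (349 - 2q_Y)/2) - 65q_Y = (479/2 - q_Y)q_Y - 65q_Y.
Maximising: ∂π_Y/∂q_Y = 349/2 - 2q_Y = 0, giving q_Y = 349/4.
Then q_C = (349 - 2·(349/4))/4 = 349/8.
Price P = 414 - 2·(1047/8) = 609/4.
Yarrow's profit: (609/4 - 65)·(349/4) = 7612.5625.

7612.56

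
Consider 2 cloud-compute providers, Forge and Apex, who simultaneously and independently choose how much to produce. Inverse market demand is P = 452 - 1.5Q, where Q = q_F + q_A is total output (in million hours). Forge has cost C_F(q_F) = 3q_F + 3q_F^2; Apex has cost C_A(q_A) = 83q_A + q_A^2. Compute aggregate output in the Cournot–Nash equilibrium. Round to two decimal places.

Forge's profit: π_F = (452 - 1.5Q)q_F - (3q_F + 3q_F²). Setting ∂π_F/∂q_F = 0: 449 - 9q_F - (3/2)(q_A) = 0.
Apex's first-order condition: 369 - 5q_A - (3/2)(q_F) = 0.
Rearranging gives the reaction functions q_F = (449 - (3/2)q_A)/9 and q_A = (369 - (3/2)q_F)/5.
Solving the pair: q_F = 39.5673, q_A = 61.9298.
Total output Q = 39.5673 + 61.9298 = 101.4971.

101.50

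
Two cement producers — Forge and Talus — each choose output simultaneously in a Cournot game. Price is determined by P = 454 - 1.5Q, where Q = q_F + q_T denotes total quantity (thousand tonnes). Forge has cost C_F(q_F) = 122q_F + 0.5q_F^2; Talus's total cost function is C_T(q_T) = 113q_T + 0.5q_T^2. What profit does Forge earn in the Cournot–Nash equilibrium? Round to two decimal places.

7052.40

Forge's profit: π_F = (454 - 1.5Q)q_F - (122q_F + (1/2)q_F²). Setting ∂π_F/∂q_F = 0: 332 - 4q_F - (3/2)(q_T) = 0.
Talus's first-order condition: 341 - 4q_T - (3/2)(q_F) = 0.
Rearranging gives the reaction functions q_F = (332 - (3/2)q_T)/4 and q_T = (341 - (3/2)q_F)/4.
Substituting one into the other gives q_F = 59.3818 and q_T = 62.9818.
Price P = 454 - (3/2)·(1346/11) = 270.4545.
Forge's profit: 270.4545·59.3818 - 122·59.3818 - (1/2)·59.3818² = 7052.4007.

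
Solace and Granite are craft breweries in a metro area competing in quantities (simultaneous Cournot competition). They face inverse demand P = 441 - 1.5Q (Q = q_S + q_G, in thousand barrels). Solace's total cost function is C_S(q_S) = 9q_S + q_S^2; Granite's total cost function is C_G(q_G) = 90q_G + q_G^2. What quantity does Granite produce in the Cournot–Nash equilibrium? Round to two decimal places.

Solace's profit: π_S = (441 - 1.5Q)q_S - (9q_S + q_S²). Setting ∂π_S/∂q_S = 0: 432 - 5q_S - (3/2)(q_G) = 0.
Granite's profit: π_G = (441 - 1.5Q)q_G - (90q_G + q_G²). Setting ∂π_G/∂q_G = 0: 351 - 5q_G - (3/2)(q_S) = 0.
Rearranging gives the reaction functions q_S = (432 - (3/2)q_G)/5 and q_G = (351 - (3/2)q_S)/5.
Substituting one into the other gives q_S = 71.8022 and q_G = 48.6593.

48.66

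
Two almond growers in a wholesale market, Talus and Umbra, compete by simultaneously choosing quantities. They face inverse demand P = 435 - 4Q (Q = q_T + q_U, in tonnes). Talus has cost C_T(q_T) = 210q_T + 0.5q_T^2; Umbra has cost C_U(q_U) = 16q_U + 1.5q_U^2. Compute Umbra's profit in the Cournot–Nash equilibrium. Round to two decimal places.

6580.71

Talus's profit: π_T = (435 - 4Q)q_T - (210q_T + (1/2)q_T²). Setting ∂π_T/∂q_T = 0: 225 - 9q_T - 4(q_U) = 0.
Umbra's profit: π_U = (435 - 4Q)q_U - (16q_U + (3/2)q_U²). Setting ∂π_U/∂q_U = 0: 419 - 11q_U - 4(q_T) = 0.
Rearranging gives the reaction functions q_T = (225 - 4q_U)/9 and q_U = (419 - 4q_T)/11.
Substituting one into the other gives q_T = 799/83 and q_U = 34.5904.
Price P = 435 - 4·44.2169 = 258.1325.
Umbra's profit: 258.1325·34.5904 - 16·34.5904 - (3/2)·34.5904² = 6580.7121.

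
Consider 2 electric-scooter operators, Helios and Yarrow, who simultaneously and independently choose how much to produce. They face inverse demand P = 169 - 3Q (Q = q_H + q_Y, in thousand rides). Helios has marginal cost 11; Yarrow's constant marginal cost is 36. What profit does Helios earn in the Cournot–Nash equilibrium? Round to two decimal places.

1240.33

Helios's profit: π_H = (169 - 3Q)q_H - (11q_H). Setting ∂π_H/∂q_H = 0: 158 - 6q_H - 3(q_Y) = 0.
Yarrow's profit: π_Y = (169 - 3Q)q_Y - (36q_Y). Setting ∂π_Y/∂q_Y = 0: 133 - 6q_Y - 3(q_H) = 0.
Best responses: q_H = (158 - 3q_Y)/6, q_Y = (133 - 3q_H)/6.
Substituting one into the other gives q_H = 61/3 and q_Y = 12.
Price P = 169 - 3·(97/3) = 72.
Helios's profit: (72 - 11)·(61/3) = 1240.3333.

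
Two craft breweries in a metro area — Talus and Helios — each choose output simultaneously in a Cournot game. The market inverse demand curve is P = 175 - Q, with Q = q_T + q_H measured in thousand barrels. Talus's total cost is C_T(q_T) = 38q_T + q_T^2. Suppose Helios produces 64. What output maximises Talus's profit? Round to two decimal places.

18.25

With the rival's output fixed at 64, Talus's profit is π_T = (175 - 64 - q_T)q_T - (38q_T + q_T²) = (111 - q_T)q_T - (38q_T + q_T²).
∂π_T/∂q_T = 73 - 4q_T = 0, so q_T = 73/4.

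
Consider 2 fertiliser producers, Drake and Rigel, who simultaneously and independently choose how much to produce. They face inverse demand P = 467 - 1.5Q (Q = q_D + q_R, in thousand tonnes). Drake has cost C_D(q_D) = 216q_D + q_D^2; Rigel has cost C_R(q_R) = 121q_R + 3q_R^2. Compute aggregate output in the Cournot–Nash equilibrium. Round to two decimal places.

Drake's profit: π_D = (467 - 1.5Q)q_D - (216q_D + q_D²). Setting ∂π_D/∂q_D = 0: 251 - 5q_D - (3/2)(q_R) = 0.
Rigel's first-order condition: 346 - 9q_R - (3/2)(q_D) = 0.
So q_D = (251 - (3/2)q_R)/5 and q_R = (346 - (3/2)q_D)/9.
Substituting one into the other gives q_D = 40.7018 and q_R = 31.6608.
Total output Q = 40.7018 + 31.6608 = 72.3626.

72.36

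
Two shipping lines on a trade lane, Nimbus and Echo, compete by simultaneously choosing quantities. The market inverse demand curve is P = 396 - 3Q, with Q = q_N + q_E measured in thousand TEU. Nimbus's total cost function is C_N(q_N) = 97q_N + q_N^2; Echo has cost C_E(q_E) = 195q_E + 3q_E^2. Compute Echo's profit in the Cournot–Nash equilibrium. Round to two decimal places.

400.73

Nimbus's profit: π_N = (396 - 3Q)q_N - (97q_N + q_N²). Setting ∂π_N/∂q_N = 0: 299 - 8q_N - 3(q_E) = 0.
Echo's first-order condition: 201 - 12q_E - 3(q_N) = 0.
So q_N = (299 - 3q_E)/8 and q_E = (201 - 3q_N)/12.
Substituting one into the other gives q_N = 995/29 and q_E = 237/29.
Price P = 396 - 3·(1232/29) = 268.5517.
Echo's profit: 268.5517·(237/29) - 195·(237/29) - 3(237/29)² = 400.7301.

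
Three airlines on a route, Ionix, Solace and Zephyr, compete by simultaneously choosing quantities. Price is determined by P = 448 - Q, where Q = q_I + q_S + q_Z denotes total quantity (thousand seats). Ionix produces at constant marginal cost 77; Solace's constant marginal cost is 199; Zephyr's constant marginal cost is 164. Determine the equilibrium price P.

Ionix's profit: π_I = (448 - Q)q_I - (77q_I). Setting ∂π_I/∂q_I = 0: 371 - 2q_I - (q_S + q_Z) = 0.
Solace's first-order condition: 249 - 2q_S - (q_I + q_Z) = 0.
Zephyr's first-order condition: 284 - 2q_Z - (q_I + q_S) = 0.
Summing all 3 equations gives 904 − 4Q = 0, hence Q = 226.
Back-substituting: q_I = (371 − 226) = 145, q_S = (249 − 226) = 23, q_Z = (284 − 226) = 58.
Total output Q = 226, so price P = 448 - 226 = 222.

222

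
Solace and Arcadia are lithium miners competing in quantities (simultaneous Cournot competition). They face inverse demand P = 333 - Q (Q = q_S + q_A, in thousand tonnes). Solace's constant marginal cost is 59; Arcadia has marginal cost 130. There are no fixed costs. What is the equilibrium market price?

174

Solace's profit: π_S = (333 - Q)q_S - (59q_S). Setting ∂π_S/∂q_S = 0: 274 - 2q_S - (q_A) = 0.
Arcadia's first-order condition: 203 - 2q_A - (q_S) = 0.
Rearranging gives the reaction functions q_S = (274 - q_A)/2 and q_A = (203 - q_S)/2.
Substituting one into the other gives q_S = 115 and q_A = 44.
Total output Q = 159, so price P = 333 - 159 = 174.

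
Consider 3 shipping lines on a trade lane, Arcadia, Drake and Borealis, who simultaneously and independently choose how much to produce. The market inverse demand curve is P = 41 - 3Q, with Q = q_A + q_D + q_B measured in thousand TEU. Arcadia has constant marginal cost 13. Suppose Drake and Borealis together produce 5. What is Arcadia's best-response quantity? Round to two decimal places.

With rivals' combined output fixed at 5, Arcadia's profit is π_A = (41 - 3·5 - 3q_A)q_A - (13q_A) = (26 - 3q_A)q_A - (13q_A).
∂π_A/∂q_A = 13 - 6q_A = 0, so q_A = 13/6.

2.17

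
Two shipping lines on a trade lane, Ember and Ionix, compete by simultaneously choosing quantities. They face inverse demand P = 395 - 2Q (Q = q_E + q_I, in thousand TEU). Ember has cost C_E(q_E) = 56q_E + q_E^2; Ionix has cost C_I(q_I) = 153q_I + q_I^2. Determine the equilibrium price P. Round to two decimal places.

Ember's profit: π_E = (395 - 2Q)q_E - (56q_E + q_E²). Setting ∂π_E/∂q_E = 0: 339 - 6q_E - 2(q_I) = 0.
Ionix's profit: π_I = (395 - 2Q)q_I - (153q_I + q_I²). Setting ∂π_I/∂q_I = 0: 242 - 6q_I - 2(q_E) = 0.
Rearranging gives the reaction functions q_E = (339 - 2q_I)/6 and q_I = (242 - 2q_E)/6.
Solving the pair: q_E = 775/16, q_I = 387/16.
Total output Q = 581/8, so price P = 395 - 2·(581/8) = 999/4.

249.75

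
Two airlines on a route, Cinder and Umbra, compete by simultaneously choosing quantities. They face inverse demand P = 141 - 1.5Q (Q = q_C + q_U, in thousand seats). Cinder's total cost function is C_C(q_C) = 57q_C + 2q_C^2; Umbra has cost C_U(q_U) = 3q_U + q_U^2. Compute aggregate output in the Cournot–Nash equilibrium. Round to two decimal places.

Cinder's profit: π_C = (141 - 1.5Q)q_C - (57q_C + 2q_C²). Setting ∂π_C/∂q_C = 0: 84 - 7q_C - (3/2)(q_U) = 0.
Umbra's first-order condition: 138 - 5q_U - (3/2)(q_C) = 0.
So q_C = (84 - (3/2)q_U)/7 and q_U = (138 - (3/2)q_C)/5.
Substituting one into the other gives q_C = 852/131 and q_U = 25.6489.
Total output Q = 852/131 + 25.6489 = 32.1527.

32.15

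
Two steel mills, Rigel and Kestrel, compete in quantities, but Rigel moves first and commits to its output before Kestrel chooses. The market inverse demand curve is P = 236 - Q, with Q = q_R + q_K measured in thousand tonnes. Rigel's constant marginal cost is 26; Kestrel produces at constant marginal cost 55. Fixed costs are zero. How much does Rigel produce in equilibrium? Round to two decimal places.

119.50

The follower Kestrel best-responds to any q_R: π_K = (236 - Q)q_K - 55q_K.
Follower FOC: 181 - q_R - 2q_K = 0, so q_K(q_R) = (181 - q_R)/2.
Rigel substitutes q_K(q_R) into its own profit: π_R = q_R(236 - q_R - (181 - q_R)/2) - 26q_R = (291/2 - (1/2)q_R)q_R - 26q_R.
Leader FOC: 239/2 - q_R = 0, so q_R = 239/2.
Then q_K = (181 - 239/2)/2 = 123/4.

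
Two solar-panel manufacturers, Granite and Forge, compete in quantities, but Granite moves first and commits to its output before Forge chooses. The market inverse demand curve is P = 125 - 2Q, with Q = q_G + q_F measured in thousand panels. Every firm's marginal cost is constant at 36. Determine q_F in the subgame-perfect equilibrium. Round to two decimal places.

11.13

The follower Forge best-responds to any q_G: π_F = (125 - 2Q)q_F - 36q_F.
Follower FOC: 89 - 2q_G - 4q_F = 0, so q_F(q_G) = (89 - 2q_G)/4.
The leader anticipates this reaction. Substituting into P = 125 - 2Q gives P = 161/2 - q_G, so π_G = (161/2 - q_G)q_G - 36q_G.
Maximising: ∂π_G/∂q_G = 89/2 - 2q_G = 0, giving q_G = 89/4.
Then q_F = (89 - 2·(89/4))/4 = 89/8.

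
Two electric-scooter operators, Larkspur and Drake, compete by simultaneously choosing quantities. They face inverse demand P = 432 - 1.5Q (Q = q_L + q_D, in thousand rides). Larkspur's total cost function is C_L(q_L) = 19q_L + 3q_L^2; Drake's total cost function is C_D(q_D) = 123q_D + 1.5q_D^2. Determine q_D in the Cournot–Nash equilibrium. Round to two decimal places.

41.77

Larkspur's profit: π_L = (432 - 1.5Q)q_L - (19q_L + 3q_L²). Setting ∂π_L/∂q_L = 0: 413 - 9q_L - (3/2)(q_D) = 0.
Drake's first-order condition: 309 - 6q_D - (3/2)(q_L) = 0.
Best responses: q_L = (413 - (3/2)q_D)/9, q_D = (309 - (3/2)q_L)/6.
Solving the pair: q_L = 38.9275, q_D = 41.7681.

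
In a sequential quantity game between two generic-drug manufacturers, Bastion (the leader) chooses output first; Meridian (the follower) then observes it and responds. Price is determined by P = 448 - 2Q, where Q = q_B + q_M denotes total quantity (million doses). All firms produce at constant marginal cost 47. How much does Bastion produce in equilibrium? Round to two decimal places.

100.25

The follower Meridian best-responds to any q_B: π_M = (448 - 2Q)q_M - 47q_M.
∂π_M/∂q_M = 401 - 2q_B - 4q_M = 0 gives the reaction function q_M = (401 - 2q_B)/4.
Bastion substitutes q_M(q_B) into its own profit: π_B = q_B(448 - 2q_B - (401 - 2q_B)/2) - 47q_B = (495/2 - q_B)q_B - 47q_B.
Maximising: ∂π_B/∂q_B = 401/2 - 2q_B = 0, giving q_B = 401/4.
Then q_M = (401 - 2·(401/4))/4 = 401/8.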